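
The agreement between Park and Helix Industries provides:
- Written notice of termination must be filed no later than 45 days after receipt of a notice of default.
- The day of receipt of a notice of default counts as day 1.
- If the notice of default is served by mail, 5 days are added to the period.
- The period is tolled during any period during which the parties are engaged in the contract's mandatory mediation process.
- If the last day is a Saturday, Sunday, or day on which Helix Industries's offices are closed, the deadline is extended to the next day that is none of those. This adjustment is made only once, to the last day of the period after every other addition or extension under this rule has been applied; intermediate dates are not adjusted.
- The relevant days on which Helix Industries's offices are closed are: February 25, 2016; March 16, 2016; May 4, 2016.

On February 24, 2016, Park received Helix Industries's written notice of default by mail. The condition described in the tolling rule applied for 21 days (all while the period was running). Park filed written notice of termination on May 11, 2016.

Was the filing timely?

Counting February 24, 2016 as day 1, day 45 is April 8, 2016.
Service was by mail, adding 5 days: April 8, 2016 + 5 days = April 13, 2016.
Tolling adds 21 days: April 13, 2016 + 21 days = May 4, 2016.
May 4, 2016 is a listed holiday. The next qualifying day is May 5, 2016.
The deadline is May 5, 2016; the filing on May 11, 2016 is after that date.

No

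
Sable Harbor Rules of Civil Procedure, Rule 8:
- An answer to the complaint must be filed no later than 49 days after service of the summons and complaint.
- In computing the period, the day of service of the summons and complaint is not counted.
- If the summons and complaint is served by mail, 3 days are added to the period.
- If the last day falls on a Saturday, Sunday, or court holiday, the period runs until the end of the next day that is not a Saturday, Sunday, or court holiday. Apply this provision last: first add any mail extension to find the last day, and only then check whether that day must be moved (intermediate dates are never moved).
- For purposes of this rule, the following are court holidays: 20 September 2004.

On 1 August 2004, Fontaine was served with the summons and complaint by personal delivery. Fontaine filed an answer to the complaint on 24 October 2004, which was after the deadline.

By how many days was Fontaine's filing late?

49 days after 1 August 2004 is September 19, 2004.
Service was not by mail, so no mail extension applies.
September 19, 2004 is Sunday; September 20, 2004 is a listed holiday. The next qualifying day is September 21, 2004.
The deadline is September 21, 2004; from September 21, 2004 to October 24, 2004 is 33 days.

33 days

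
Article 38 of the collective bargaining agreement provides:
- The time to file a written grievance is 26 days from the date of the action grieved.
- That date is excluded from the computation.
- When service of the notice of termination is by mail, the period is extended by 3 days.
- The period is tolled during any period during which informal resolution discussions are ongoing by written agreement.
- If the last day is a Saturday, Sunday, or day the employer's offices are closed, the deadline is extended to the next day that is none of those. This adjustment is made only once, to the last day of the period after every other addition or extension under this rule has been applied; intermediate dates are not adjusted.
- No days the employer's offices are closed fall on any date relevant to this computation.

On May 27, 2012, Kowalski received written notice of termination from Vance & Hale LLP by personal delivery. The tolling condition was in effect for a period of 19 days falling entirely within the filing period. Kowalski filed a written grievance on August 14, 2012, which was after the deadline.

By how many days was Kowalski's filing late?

34 days

26 days after May 27, 2012 is June 22, 2012.
Service was not by mail, so no mail extension applies.
Tolling adds 19 days: June 22, 2012 + 19 days = July 11, 2012.
July 11, 2012 is a Wednesday and not a day the employer's offices are closed, so no extension applies.
The deadline is July 11, 2012; from July 11, 2012 to August 14, 2012 is 34 days.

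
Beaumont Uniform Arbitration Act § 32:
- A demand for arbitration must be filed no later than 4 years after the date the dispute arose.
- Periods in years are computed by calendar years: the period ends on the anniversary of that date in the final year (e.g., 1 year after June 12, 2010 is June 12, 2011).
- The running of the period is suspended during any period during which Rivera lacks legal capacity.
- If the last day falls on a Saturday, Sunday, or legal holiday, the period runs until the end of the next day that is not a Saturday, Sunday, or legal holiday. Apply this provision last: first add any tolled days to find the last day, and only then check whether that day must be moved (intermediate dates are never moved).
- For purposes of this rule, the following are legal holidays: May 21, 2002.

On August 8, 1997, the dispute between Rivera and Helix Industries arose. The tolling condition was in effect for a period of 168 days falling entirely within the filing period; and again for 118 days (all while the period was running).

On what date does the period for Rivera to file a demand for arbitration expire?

May 22, 2002

4 years after August 8, 1997 is August 8, 2001.
Tolling adds 168 days: August 8, 2001 + 168 days = January 23, 2002.
Tolling adds 118 days: January 23, 2002 + 118 days = May 21, 2002.
May 21, 2002 is a listed holiday. The next qualifying day is May 22, 2002.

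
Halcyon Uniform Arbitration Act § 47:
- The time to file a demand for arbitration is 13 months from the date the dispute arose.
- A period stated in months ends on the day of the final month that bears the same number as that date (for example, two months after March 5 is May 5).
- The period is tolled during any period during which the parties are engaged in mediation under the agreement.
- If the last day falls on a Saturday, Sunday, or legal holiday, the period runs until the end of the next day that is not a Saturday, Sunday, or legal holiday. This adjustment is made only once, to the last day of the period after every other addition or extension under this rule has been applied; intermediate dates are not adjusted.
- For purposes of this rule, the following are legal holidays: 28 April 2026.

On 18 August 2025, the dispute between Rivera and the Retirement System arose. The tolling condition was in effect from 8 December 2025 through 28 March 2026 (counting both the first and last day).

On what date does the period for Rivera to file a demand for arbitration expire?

January 7, 2027

13 months after 18 August 2025 is September 18, 2026.
From December 8, 2025 through March 28, 2026 inclusive is 111 days; tolling adds 111 days: September 18, 2026 + 111 days = January 7, 2027.
January 7, 2027 is a Thursday and not a legal holiday, so no extension applies.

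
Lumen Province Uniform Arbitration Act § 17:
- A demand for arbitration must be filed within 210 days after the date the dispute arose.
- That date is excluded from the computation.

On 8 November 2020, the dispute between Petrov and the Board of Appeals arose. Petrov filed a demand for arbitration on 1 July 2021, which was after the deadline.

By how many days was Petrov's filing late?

210 days after 8 November 2020 is June 6, 2021.
The deadline is June 6, 2021; from June 6, 2021 to July 1, 2021 is 25 days.

25 days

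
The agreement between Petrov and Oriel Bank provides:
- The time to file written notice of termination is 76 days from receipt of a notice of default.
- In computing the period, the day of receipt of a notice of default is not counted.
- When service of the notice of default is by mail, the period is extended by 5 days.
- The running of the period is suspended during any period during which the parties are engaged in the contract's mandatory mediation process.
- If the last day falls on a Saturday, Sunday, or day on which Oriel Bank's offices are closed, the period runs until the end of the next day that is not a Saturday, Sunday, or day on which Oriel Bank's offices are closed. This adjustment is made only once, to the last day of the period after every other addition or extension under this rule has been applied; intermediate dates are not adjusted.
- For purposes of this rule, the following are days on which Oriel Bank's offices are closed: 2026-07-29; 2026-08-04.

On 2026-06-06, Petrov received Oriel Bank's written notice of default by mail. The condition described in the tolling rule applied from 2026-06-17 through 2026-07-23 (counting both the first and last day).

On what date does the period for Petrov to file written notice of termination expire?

October 2, 2026

76 days after 2026-06-06 is August 21, 2026.
Service was by mail, adding 5 days: August 21, 2026 + 5 days = August 26, 2026.
From June 17, 2026 through July 23, 2026 inclusive is 37 days; tolling adds 37 days: August 26, 2026 + 37 days = October 2, 2026.
October 2, 2026 is a Friday and not a day on which Oriel Bank's offices are closed, so no extension applies.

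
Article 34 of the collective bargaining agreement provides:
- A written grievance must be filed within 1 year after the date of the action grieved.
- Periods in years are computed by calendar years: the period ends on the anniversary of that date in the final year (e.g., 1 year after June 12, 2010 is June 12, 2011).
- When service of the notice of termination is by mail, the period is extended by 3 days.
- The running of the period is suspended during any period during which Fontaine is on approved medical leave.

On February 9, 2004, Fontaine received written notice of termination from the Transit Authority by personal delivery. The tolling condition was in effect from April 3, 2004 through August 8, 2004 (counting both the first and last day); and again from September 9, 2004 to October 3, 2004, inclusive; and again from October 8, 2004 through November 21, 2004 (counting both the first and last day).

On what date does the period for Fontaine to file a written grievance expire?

August 26, 2005

1 year after February 9, 2004 is February 9, 2005.
Service was not by mail, so no mail extension applies.
From April 3, 2004 through August 8, 2004 inclusive is 128 days; tolling adds 128 days: February 9, 2005 + 128 days = June 17, 2005.
From September 9, 2004 through October 3, 2004 inclusive is 25 days; tolling adds 25 days: June 17, 2005 + 25 days = July 12, 2005.
From October 8, 2004 through November 21, 2004 inclusive is 45 days; tolling adds 45 days: July 12, 2005 + 45 days = August 26, 2005.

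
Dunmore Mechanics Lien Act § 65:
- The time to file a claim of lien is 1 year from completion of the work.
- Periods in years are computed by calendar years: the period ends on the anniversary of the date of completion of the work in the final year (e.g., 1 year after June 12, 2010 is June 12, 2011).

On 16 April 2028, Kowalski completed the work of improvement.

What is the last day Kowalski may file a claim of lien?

1 year after 16 April 2028 is April 16, 2029.

April 16, 2029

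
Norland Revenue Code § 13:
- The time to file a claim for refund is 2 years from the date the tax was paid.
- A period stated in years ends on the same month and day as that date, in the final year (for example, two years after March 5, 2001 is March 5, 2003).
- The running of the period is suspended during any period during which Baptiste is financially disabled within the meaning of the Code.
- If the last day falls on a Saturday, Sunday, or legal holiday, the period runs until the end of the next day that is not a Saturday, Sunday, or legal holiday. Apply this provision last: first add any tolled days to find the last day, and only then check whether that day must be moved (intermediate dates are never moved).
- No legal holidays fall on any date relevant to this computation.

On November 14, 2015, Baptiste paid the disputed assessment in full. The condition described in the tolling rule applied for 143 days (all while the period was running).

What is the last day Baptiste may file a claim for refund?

April 6, 2018

2 years after November 14, 2015 is November 14, 2017.
Tolling adds 143 days: November 14, 2017 + 143 days = April 6, 2018.
April 6, 2018 is a Friday and not a legal holiday, so no extension applies.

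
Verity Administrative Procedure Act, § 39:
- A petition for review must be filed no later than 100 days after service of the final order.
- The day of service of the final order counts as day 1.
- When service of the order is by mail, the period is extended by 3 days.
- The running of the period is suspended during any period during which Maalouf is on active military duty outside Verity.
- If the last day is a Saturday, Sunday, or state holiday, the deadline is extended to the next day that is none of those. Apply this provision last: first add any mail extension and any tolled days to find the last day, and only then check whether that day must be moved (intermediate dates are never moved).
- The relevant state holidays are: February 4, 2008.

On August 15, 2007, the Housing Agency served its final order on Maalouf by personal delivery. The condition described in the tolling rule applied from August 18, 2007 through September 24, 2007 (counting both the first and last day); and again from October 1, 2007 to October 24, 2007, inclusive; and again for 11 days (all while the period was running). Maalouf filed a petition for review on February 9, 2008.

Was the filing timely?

No

Counting August 15, 2007 as day 1, day 100 is November 22, 2007.
Service was not by mail, so no mail extension applies.
From August 18, 2007 through September 24, 2007 inclusive is 38 days; tolling adds 38 days: November 22, 2007 + 38 days = December 30, 2007.
From October 1, 2007 through October 24, 2007 inclusive is 24 days; tolling adds 24 days: December 30, 2007 + 24 days = January 23, 2008.
Tolling adds 11 days: January 23, 2008 + 11 days = February 3, 2008.
February 3, 2008 is Sunday; February 4, 2008 is a listed holiday. The next qualifying day is February 5, 2008.
The deadline is February 5, 2008; the filing on February 9, 2008 is after that date.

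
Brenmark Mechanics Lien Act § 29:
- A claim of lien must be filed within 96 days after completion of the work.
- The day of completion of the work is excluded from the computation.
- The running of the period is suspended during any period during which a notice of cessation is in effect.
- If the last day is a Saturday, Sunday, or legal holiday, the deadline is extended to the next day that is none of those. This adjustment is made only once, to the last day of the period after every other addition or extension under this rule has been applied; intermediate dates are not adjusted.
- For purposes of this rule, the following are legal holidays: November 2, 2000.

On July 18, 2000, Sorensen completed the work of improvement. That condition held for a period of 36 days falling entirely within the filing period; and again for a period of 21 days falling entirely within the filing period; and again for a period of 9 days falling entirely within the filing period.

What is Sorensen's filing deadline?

December 27, 2000

96 days after July 18, 2000 is October 22, 2000.
Tolling adds 36 days: October 22, 2000 + 36 days = November 27, 2000.
Tolling adds 21 days: November 27, 2000 + 21 days = December 18, 2000.
Tolling adds 9 days: December 18, 2000 + 9 days = December 27, 2000.
December 27, 2000 is a Wednesday and not a legal holiday, so no extension applies.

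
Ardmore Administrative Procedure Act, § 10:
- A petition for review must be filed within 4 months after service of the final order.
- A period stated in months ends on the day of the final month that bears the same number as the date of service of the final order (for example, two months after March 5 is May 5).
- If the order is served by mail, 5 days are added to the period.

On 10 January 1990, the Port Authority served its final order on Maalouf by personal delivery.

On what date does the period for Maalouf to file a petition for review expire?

May 10, 1990

4 months after 10 January 1990 is May 10, 1990.
Service was not by mail, so no mail extension applies.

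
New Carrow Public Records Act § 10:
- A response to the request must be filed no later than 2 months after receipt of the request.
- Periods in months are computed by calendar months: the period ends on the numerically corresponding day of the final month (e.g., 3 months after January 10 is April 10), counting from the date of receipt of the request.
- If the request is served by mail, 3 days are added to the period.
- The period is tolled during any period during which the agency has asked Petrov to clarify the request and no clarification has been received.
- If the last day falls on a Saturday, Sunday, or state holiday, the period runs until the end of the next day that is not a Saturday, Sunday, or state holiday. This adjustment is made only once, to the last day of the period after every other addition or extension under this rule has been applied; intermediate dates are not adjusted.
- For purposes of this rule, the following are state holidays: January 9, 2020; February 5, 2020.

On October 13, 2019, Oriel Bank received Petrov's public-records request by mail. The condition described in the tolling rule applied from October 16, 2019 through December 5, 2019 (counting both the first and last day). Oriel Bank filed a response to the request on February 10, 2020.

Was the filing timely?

No

2 months after October 13, 2019 is December 13, 2019.
Service was by mail, adding 3 days: December 13, 2019 + 3 days = December 16, 2019.
From October 16, 2019 through December 5, 2019 inclusive is 51 days; tolling adds 51 days: December 16, 2019 + 51 days = February 5, 2020.
February 5, 2020 is a listed holiday. The next qualifying day is February 6, 2020.
The deadline is February 6, 2020; the filing on February 10, 2020 is after that date.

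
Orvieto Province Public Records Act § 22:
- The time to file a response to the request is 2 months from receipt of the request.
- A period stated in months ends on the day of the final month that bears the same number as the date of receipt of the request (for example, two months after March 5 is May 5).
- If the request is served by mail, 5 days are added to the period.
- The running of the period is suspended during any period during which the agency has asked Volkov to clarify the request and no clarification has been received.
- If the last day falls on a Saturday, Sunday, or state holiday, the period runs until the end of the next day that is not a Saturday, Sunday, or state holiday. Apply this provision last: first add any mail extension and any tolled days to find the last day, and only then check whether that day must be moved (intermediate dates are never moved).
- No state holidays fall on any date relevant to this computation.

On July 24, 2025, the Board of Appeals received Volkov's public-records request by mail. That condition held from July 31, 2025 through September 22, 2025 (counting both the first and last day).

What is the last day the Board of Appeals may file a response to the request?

2 months after July 24, 2025 is September 24, 2025.
Service was by mail, adding 5 days: September 24, 2025 + 5 days = September 29, 2025.
From July 31, 2025 through September 22, 2025 inclusive is 54 days; tolling adds 54 days: September 29, 2025 + 54 days = November 22, 2025.
November 22, 2025 is Saturday; November 23, 2025 is Sunday. The next qualifying day is November 24, 2025.

November 24, 2025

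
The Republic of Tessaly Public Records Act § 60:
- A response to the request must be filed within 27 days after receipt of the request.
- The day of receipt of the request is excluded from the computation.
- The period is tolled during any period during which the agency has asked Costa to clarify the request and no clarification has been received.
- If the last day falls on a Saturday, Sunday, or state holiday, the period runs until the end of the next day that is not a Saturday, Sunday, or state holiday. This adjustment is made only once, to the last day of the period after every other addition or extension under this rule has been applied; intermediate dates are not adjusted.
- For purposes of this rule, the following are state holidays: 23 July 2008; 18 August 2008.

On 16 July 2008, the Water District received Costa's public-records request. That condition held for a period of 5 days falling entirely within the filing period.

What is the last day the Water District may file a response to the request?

27 days after 16 July 2008 is August 12, 2008.
Tolling adds 5 days: August 12, 2008 + 5 days = August 17, 2008.
August 17, 2008 is Sunday; August 18, 2008 is a listed holiday. The next qualifying day is August 19, 2008.

August 19, 2008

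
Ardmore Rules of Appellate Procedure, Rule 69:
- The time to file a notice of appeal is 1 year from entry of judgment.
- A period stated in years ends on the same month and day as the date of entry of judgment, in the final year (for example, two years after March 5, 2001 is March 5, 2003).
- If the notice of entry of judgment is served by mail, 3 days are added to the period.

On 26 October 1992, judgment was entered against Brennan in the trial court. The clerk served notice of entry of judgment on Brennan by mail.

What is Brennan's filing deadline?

October 29, 1993

1 year after 26 October 1992 is October 26, 1993.
Service was by mail, adding 3 days: October 26, 1993 + 3 days = October 29, 1993.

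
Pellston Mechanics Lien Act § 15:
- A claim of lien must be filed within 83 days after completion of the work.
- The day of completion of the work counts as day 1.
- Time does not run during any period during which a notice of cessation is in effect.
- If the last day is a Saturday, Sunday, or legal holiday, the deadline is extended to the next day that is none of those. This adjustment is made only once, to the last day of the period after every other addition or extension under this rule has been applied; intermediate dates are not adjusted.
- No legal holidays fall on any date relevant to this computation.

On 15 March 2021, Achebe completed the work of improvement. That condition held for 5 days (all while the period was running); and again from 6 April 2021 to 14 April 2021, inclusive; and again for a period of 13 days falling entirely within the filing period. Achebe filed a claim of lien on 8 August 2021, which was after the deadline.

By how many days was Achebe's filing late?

37 days

Counting 15 March 2021 as day 1, day 83 is June 5, 2021.
Tolling adds 5 days: June 5, 2021 + 5 days = June 10, 2021.
From April 6, 2021 through April 14, 2021 inclusive is 9 days; tolling adds 9 days: June 10, 2021 + 9 days = June 19, 2021.
Tolling adds 13 days: June 19, 2021 + 13 days = July 2, 2021.
July 2, 2021 is a Friday and not a legal holiday, so no extension applies.
The deadline is July 2, 2021; from July 2, 2021 to August 8, 2021 is 37 days.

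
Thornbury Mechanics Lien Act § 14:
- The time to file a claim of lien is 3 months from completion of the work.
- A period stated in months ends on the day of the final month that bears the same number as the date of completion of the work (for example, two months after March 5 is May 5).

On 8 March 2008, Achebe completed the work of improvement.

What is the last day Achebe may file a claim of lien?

3 months after 8 March 2008 is June 8, 2008.

June 8, 2008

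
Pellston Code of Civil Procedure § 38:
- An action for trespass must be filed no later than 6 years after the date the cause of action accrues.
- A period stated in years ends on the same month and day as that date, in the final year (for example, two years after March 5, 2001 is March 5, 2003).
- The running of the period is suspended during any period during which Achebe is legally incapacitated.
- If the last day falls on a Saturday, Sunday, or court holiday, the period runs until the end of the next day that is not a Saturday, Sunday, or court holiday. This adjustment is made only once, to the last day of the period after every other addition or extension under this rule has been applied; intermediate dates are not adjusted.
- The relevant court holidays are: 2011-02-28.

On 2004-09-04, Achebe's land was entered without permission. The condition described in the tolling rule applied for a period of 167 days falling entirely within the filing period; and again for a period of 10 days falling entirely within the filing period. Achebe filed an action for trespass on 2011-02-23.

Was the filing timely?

6 years after 2004-09-04 is September 4, 2010.
Tolling adds 167 days: September 4, 2010 + 167 days = February 18, 2011.
Tolling adds 10 days: February 18, 2011 + 10 days = February 28, 2011.
February 28, 2011 is a listed holiday. The next qualifying day is March 1, 2011.
The deadline is March 1, 2011; the filing on February 23, 2011 is on or before that date.

Yes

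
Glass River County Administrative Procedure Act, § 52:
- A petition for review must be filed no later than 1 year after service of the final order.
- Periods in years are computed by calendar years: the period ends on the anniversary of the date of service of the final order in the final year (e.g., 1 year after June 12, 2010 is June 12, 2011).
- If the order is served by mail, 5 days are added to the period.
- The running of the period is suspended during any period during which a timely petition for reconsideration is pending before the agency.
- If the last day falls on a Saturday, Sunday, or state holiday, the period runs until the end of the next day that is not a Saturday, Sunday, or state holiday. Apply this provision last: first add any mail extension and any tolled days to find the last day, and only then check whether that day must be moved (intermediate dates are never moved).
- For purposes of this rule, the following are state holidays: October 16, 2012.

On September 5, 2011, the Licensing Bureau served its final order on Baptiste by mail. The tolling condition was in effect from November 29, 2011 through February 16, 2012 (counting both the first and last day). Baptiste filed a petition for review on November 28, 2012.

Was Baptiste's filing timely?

Yes

1 year after September 5, 2011 is September 5, 2012.
Service was by mail, adding 5 days: September 5, 2012 + 5 days = September 10, 2012.
From November 29, 2011 through February 16, 2012 inclusive is 80 days; tolling adds 80 days: September 10, 2012 + 80 days = November 29, 2012.
November 29, 2012 is a Thursday and not a state holiday, so no extension applies.
The deadline is November 29, 2012; the filing on November 28, 2012 is on or before that date.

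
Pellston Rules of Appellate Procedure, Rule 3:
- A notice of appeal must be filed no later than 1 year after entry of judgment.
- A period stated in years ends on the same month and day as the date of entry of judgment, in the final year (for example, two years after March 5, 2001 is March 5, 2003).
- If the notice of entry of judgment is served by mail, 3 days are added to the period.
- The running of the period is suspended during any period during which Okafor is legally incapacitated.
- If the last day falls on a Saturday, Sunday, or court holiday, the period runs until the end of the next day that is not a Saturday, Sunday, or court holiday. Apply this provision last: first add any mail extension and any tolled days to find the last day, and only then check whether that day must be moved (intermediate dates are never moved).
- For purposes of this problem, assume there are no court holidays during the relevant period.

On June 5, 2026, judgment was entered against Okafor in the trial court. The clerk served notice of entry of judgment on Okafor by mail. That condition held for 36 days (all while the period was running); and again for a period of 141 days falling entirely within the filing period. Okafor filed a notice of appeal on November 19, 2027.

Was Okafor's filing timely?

Yes

1 year after June 5, 2026 is June 5, 2027.
Service was by mail, adding 3 days: June 5, 2027 + 3 days = June 8, 2027.
Tolling adds 36 days: June 8, 2027 + 36 days = July 14, 2027.
Tolling adds 141 days: July 14, 2027 + 141 days = December 2, 2027.
December 2, 2027 is a Thursday and not a court holiday, so no extension applies.
The deadline is December 2, 2027; the filing on November 19, 2027 is on or before that date.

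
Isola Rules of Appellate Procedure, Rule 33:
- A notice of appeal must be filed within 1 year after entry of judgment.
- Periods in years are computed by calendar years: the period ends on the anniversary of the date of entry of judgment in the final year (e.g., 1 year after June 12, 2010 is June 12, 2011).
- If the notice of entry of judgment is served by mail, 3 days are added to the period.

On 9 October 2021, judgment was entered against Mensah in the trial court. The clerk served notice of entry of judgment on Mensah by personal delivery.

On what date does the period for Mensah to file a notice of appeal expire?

1 year after 9 October 2021 is October 9, 2022.
Service was not by mail, so no mail extension applies.

October 9, 2022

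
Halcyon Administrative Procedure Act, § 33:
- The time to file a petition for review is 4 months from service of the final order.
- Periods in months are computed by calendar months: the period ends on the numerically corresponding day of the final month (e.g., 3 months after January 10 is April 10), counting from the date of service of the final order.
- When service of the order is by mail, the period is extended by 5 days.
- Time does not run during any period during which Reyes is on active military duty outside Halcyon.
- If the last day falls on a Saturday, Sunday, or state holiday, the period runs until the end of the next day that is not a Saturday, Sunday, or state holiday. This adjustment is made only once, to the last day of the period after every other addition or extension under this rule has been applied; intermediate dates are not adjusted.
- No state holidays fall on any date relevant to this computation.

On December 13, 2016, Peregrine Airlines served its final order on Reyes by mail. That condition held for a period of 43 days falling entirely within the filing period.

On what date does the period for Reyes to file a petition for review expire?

4 months after December 13, 2016 is April 13, 2017.
Service was by mail, adding 5 days: April 13, 2017 + 5 days = April 18, 2017.
Tolling adds 43 days: April 18, 2017 + 43 days = May 31, 2017.
May 31, 2017 is a Wednesday and not a state holiday, so no extension applies.

May 31, 2017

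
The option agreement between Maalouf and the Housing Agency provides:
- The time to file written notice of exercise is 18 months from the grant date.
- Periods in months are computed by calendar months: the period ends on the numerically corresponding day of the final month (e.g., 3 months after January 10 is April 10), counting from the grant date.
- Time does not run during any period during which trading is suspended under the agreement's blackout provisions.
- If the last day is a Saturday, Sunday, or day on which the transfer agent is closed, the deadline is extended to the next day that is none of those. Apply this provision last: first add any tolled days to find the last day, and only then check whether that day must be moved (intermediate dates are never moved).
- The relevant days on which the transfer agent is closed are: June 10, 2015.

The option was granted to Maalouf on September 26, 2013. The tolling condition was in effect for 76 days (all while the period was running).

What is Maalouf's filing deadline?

18 months after September 26, 2013 is March 26, 2015.
Tolling adds 76 days: March 26, 2015 + 76 days = June 10, 2015.
June 10, 2015 is a listed holiday. The next qualifying day is June 11, 2015.

June 11, 2015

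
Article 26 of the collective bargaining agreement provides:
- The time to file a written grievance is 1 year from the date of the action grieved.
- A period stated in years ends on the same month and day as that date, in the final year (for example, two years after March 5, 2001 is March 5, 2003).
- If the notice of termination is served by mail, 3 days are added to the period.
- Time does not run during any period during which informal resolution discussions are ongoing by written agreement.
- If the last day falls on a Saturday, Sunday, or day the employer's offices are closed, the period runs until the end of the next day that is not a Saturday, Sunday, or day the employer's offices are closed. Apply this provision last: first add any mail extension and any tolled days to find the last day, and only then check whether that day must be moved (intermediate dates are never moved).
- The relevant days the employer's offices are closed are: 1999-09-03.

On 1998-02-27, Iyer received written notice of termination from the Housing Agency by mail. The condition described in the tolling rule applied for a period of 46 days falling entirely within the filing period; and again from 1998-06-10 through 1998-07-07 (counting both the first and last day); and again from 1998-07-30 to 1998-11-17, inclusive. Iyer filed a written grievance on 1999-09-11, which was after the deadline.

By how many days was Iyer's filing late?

1 year after 1998-02-27 is February 27, 1999.
Service was by mail, adding 3 days: February 27, 1999 + 3 days = March 2, 1999.
Tolling adds 46 days: March 2, 1999 + 46 days = April 17, 1999.
From June 10, 1998 through July 7, 1998 inclusive is 28 days; tolling adds 28 days: April 17, 1999 + 28 days = May 15, 1999.
From July 30, 1998 through November 17, 1998 inclusive is 111 days; tolling adds 111 days: May 15, 1999 + 111 days = September 3, 1999.
September 3, 1999 is a listed holiday; September 4, 1999 is Saturday; September 5, 1999 is Sunday. The next qualifying day is September 6, 1999.
The deadline is September 6, 1999; from September 6, 1999 to September 11, 1999 is 5 days.

5 days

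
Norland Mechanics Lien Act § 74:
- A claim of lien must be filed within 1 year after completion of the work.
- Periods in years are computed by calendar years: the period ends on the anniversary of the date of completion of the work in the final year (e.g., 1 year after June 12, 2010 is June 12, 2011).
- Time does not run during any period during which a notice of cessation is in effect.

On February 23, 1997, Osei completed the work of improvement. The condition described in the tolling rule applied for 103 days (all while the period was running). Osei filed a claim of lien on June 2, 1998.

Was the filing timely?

Yes

1 year after February 23, 1997 is February 23, 1998.
Tolling adds 103 days: February 23, 1998 + 103 days = June 6, 1998.
The deadline is June 6, 1998; the filing on June 2, 1998 is on or before that date.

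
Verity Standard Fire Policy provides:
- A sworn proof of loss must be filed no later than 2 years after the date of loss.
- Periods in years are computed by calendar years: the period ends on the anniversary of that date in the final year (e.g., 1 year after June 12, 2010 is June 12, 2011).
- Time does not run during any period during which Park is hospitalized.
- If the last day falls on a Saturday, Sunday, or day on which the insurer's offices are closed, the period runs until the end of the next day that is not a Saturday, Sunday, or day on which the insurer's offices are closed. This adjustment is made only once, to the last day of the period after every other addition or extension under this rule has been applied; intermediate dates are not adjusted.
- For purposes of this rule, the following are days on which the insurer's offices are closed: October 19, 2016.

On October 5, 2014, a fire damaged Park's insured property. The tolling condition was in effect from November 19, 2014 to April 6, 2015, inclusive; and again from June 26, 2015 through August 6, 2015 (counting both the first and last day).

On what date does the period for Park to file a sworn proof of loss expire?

April 4, 2017

2 years after October 5, 2014 is October 5, 2016.
From November 19, 2014 through April 6, 2015 inclusive is 139 days; tolling adds 139 days: October 5, 2016 + 139 days = February 21, 2017.
From June 26, 2015 through August 6, 2015 inclusive is 42 days; tolling adds 42 days: February 21, 2017 + 42 days = April 4, 2017.
April 4, 2017 is a Tuesday and not a day on which the insurer's offices are closed, so no extension applies.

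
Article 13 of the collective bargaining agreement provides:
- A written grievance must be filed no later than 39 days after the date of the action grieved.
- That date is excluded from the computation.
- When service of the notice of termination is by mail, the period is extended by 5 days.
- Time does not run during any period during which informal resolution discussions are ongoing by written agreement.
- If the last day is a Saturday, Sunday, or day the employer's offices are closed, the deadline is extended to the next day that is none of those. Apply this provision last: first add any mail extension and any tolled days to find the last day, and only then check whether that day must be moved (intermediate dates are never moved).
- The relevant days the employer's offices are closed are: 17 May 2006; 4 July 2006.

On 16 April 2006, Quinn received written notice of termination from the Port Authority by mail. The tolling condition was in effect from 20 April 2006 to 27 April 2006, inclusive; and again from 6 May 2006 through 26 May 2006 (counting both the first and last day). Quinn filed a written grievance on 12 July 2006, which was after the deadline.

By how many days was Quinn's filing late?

39 days after 16 April 2006 is May 25, 2006.
Service was by mail, adding 5 days: May 25, 2006 + 5 days = May 30, 2006.
From April 20, 2006 through April 27, 2006 inclusive is 8 days; tolling adds 8 days: May 30, 2006 + 8 days = June 7, 2006.
From May 6, 2006 through May 26, 2006 inclusive is 21 days; tolling adds 21 days: June 7, 2006 + 21 days = June 28, 2006.
June 28, 2006 is a Wednesday and not a day the employer's offices are closed, so no extension applies.
The deadline is June 28, 2006; from June 28, 2006 to July 12, 2006 is 14 days.

14 days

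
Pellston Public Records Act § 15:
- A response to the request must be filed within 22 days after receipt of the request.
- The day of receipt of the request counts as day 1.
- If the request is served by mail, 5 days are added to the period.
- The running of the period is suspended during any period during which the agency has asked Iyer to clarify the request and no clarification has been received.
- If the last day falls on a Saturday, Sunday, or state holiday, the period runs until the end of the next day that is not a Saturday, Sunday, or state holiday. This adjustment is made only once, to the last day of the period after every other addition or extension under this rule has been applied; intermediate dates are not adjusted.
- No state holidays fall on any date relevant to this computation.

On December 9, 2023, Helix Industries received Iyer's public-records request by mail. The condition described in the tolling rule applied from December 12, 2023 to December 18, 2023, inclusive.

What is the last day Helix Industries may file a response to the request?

January 11, 2024

Counting December 9, 2023 as day 1, day 22 is December 30, 2023.
Service was by mail, adding 5 days: December 30, 2023 + 5 days = January 4, 2024.
From December 12, 2023 through December 18, 2023 inclusive is 7 days; tolling adds 7 days: January 4, 2024 + 7 days = January 11, 2024.
January 11, 2024 is a Thursday and not a state holiday, so no extension applies.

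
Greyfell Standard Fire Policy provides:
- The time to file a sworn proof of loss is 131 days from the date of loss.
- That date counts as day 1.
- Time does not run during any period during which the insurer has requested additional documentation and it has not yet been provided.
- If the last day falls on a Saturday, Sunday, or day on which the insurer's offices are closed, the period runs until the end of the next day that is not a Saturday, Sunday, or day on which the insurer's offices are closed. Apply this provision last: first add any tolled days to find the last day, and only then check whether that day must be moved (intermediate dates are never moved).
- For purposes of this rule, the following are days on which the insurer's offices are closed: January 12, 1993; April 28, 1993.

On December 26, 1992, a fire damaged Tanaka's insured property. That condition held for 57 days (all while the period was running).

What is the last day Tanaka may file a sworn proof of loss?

July 1, 1993

Counting December 26, 1992 as day 1, day 131 is May 5, 1993.
Tolling adds 57 days: May 5, 1993 + 57 days = July 1, 1993.
July 1, 1993 is a Thursday and not a day on which the insurer's offices are closed, so no extension applies.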